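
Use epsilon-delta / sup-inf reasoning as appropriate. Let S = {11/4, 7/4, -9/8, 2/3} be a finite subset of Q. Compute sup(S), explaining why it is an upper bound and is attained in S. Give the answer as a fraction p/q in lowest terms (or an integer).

S is finite, so sup(S) = max(S).
Sorted decreasing:
11/4, 7/4, 2/3, -9/8
The extremum is 11/4.
For every x in S, x <= 11/4. And 11/4 is in S, so it is attained.
Therefore sup(S) = 11/4.

11/4


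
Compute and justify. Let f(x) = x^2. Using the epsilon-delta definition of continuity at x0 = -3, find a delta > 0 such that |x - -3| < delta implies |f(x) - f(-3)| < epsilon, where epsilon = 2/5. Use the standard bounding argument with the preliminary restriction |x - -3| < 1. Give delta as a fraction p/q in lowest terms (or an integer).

Factor: |x^2 - (-3)^2| = |x - -3| * |x + -3|.
Impose |x - -3| < 1 first. Then |x + -3| = |(x - -3) + 2*(-3)| <= |x - -3| + 2*|-3| < 1 + 6 = 7.
So |x^2 - (-3)^2| < delta * 7.
We need delta * 7 <= 2/5, i.e. delta <= 2/5/7 = 2/35.
Since 2/35 < 1, this is tighter than 1; take delta = 2/35.
So delta = 2/35 works.

2/35


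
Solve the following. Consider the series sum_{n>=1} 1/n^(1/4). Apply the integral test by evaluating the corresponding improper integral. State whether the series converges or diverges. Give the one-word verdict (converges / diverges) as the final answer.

Let f(x) = x^(-1/4). Then f is positive, continuous, and decreasing on [1, infinity), so the integral test applies.
Compute the improper integral int_{1}^infinity f(x) dx:
  antiderivative F(x) = 4*x^(3/4)/3.
  As x -> infinity, F(x) -> infinity (since p = 1/4 < 1).
  So the integral diverges. By the integral test, the series diverges.

diverges


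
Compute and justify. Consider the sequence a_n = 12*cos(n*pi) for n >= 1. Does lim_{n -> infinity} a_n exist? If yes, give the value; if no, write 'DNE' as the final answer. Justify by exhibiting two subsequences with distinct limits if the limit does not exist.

Examine the behaviour of a_n along subsequences.
cos(n*pi) = (-1)^n, so a_n = 12*(-1)^n. a_{2k} = 12 -> 12. a_{2k+1} = -12 -> -12.
Since these two subsequential limits are 12 and -12, distinct, the full sequence cannot converge (a convergent sequence has all subsequences tending to the same limit). So lim a_n does not exist.

DNE


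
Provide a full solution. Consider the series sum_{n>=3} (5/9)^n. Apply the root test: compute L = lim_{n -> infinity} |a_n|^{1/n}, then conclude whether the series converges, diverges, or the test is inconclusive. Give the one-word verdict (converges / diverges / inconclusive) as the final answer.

Let a_n denote the general term. Form |a_n|^(1/n) and simplify:
|a_n|^(1/n) = 5/9
Take the limit as n -> infinity: L = 5/9.
Since L = 5/9 < 1, the root test implies convergence.

converges


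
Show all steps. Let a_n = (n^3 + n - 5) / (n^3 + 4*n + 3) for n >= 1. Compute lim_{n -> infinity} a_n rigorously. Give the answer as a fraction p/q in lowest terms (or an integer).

Divide numerator and denominator by n^3, the highest power:
numerator / n^3 = 1 + n^(-2) - 5/n^3
denominator / n^3 = 1 + 4/n^2 + 3/n^3
As n -> infinity, all terms of the form c/n^k (k >= 1) tend to 0.
So numerator / n^3 -> 1 and denominator / n^3 -> 1.
Therefore lim a_n = 1.

1


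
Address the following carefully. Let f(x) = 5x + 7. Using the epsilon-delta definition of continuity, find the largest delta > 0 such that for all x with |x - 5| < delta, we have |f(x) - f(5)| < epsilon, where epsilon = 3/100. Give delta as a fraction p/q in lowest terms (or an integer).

We compute f(5) = 5*(5) + 7 = 32.
|f(x) - f(5)| = |5x + 7 - (32)| = |5(x - 5)| = 5|x - 5|.
We need 5|x - 5| < 3/100, i.e. |x - 5| < 3/100 / 5 = 3/500.
So any delta <= 3/500 works. Conversely, if delta > 3/500, then x = 5 + 3/500 satisfies |x - 5| = 3/500 < delta but |f(x) - f(5)| = 5 * 3/500 = 3/100, which is not < 3/100; so no larger delta works.
Hence the largest such delta is 3/500.

3/500


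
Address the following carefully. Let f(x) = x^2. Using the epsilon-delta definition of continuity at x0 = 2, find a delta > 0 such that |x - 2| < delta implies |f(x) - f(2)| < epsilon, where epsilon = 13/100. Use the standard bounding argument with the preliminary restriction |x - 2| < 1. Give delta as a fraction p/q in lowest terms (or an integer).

Factor: |x^2 - (2)^2| = |x - 2| * |x + 2|.
Impose |x - 2| < 1 first. Then |x + 2| = |(x - 2) + 2*(2)| <= |x - 2| + 2*|2| < 1 + 4 = 5.
So |x^2 - (2)^2| < delta * 5.
We need delta * 5 <= 13/100, i.e. delta <= 13/100/5 = 13/500.
Since 13/500 < 1, this is tighter than 1; take delta = 13/500.
So delta = 13/500 works.

13/500


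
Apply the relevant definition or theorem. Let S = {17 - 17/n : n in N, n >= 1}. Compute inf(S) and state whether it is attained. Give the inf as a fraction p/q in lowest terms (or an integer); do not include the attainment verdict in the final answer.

Analysis:
- Values: 0, 17/2, 34/3, 51/4, ... strictly increasing.
- Minimum is 0 (n=1); inf = 0 (attained).
- 17 - 17/n -> 17 from below; sup = 17, not attained.
Conclusion: inf(S) = 0, attained in S.

0


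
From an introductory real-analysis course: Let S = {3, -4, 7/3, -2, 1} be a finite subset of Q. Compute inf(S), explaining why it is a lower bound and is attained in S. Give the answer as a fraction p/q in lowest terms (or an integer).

S is finite, so inf(S) = min(S).
Sorted increasing:
-4, -2, 1, 7/3, 3
The extremum is -4.
For every x in S, x >= -4. And -4 is in S, so it is attained.
Therefore inf(S) = -4.

-4


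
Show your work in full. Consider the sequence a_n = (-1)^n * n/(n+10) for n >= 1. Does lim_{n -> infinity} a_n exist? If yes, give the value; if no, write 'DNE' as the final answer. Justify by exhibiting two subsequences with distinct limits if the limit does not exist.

Examine the behaviour of a_n along subsequences.
a_{2k} = 2k/(2k+10) -> 1. a_{2k+1} = -(2k+1)/(2k+11) -> -1.
Since these two subsequential limits are 1 and -1, distinct, the full sequence cannot converge (a convergent sequence has all subsequences tending to the same limit). So lim a_n does not exist.

DNE


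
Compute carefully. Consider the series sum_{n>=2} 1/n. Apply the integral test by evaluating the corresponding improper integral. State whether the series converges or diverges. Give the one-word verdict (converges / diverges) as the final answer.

Let f(x) = 1/x. Then f is positive, continuous, and decreasing on [2, infinity), so the integral test applies.
Compute the improper integral int_{2}^infinity f(x) dx:
  antiderivative F(x) = log(x).
  As x -> infinity, log(x) -> infinity.
  So int = infinity - log(2) = infinity. By the integral test, the series diverges.

diverges


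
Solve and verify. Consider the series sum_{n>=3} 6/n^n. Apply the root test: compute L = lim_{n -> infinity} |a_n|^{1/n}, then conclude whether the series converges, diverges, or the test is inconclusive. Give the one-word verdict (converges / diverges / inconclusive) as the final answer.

Let a_n denote the general term. Form |a_n|^(1/n) and simplify:
|a_n|^(1/n) = 6^(1/n)/n
Take the limit as n -> infinity: L = 0.
Since L = 0 < 1, the root test implies convergence.

converges


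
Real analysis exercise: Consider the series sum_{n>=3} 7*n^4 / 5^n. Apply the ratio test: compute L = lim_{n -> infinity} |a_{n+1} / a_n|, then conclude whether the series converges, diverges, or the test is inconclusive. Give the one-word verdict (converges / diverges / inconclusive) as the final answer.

Let a_n denote the general term. Form the ratio a_{n+1}/a_n and simplify:
a_{n+1}/a_n = (n + 1)^4/(5*n^4)
Take the limit as n -> infinity: L = 1/5.
Since L = 1/5 < 1, the ratio test implies the series converges.

converges


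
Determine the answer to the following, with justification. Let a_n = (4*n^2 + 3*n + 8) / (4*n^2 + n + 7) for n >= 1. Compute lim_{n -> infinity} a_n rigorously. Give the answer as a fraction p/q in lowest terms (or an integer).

Divide numerator and denominator by n^2, the highest power:
numerator / n^2 = 4 + 3/n + 8/n^2
denominator / n^2 = 4 + 1/n + 7/n^2
As n -> infinity, all terms of the form c/n^k (k >= 1) tend to 0.
So numerator / n^2 -> 4 and denominator / n^2 -> 4.
Therefore lim a_n = 1.

1


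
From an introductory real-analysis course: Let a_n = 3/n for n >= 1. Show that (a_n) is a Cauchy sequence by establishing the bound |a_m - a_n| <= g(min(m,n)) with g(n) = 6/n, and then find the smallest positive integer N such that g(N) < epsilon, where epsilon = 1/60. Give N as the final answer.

For any m, n >= 1, by the triangle inequality:
|a_m - a_n| = |3/m - 3/n| <= 3*1/m + 3*1/n <= 6/min(m,n).
So g(n) = 6/n bounds the Cauchy difference. Since g(n) -> 0, (a_n) is Cauchy.
Now solve g(N) < 1/60: 6/N < 1/60 <=> N > 6 / (1/60) = 360.
The smallest integer strictly greater than 360 is N = 361.
Check: g(361) = 6/361 = 6/361 < 1/60; g(360) = 1/60 >= 1/60. So N = 361.

361


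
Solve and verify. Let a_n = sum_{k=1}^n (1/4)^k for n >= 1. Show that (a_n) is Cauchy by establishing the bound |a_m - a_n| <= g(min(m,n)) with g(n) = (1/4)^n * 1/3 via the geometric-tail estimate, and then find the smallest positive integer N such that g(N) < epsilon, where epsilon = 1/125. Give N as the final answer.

For m > n >= 1: |a_m - a_n| = sum_{k=n+1}^m (1/4)^k < sum_{k=n+1}^infinity (1/4)^k = (1/4)^(n+1) / (1 - 1/4) = (1/4)^n * (1/4) * (4/3) = (1/4)^n * 1/3.
So g(n) = (1/4)^n / 3. Since g(n) -> 0, (a_n) is Cauchy.
Now solve g(N) < 1/125: (1/4)^N / 3 < 1/125 <=> 4^N > 1 / (3 * 1/125) = 125/3.
Check powers of 4: 4^2 = 16 <= 125/3, 4^3 = 64 > 125/3.
So the smallest such N is 3. Check: g(3) = 1/(3 * 64) = 1/192 < 1/125.

3


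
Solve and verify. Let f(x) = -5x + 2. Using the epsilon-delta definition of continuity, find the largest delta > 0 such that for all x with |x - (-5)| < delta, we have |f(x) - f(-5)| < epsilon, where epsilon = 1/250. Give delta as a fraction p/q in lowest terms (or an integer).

We compute f(-5) = -5*(-5) + 2 = 27.
|f(x) - f(-5)| = |-5x + 2 - (27)| = |-5(x - (-5))| = 5|x - (-5)|.
We need 5|x - (-5)| < 1/250, i.e. |x - (-5)| < 1/250 / 5 = 1/1250.
So any delta <= 1/1250 works. Conversely, if delta > 1/1250, then x = -5 + 1/1250 satisfies |x - (-5)| = 1/1250 < delta but |f(x) - f(-5)| = 5 * 1/1250 = 1/250, which is not < 1/250; so no larger delta works.
Hence the largest such delta is 1/1250.

1/1250


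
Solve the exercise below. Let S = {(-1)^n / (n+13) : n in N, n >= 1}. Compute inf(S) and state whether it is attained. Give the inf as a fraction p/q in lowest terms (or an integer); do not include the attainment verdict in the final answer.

Analysis:
- Values: -1/14, 1/15, -1/16, 1/17, -1/18, ...
- Positive terms (even n): 1/(2+13), 1/(4+13), ... decreasing -> max = 1/15 (n=2).
- Negative terms (odd n): -1/(1+13), -1/(3+13), ... increasing -> min = -1/14 (n=1).
- So sup = 1/15 (attained at n=2); inf = -1/14 (attained at n=1).
Conclusion: inf(S) = -1/14, attained in S.

-1/14


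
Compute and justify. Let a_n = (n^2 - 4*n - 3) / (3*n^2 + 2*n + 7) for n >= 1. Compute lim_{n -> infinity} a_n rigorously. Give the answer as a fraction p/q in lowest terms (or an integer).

Divide numerator and denominator by n^2, the highest power:
numerator / n^2 = 1 - 4/n - 3/n^2
denominator / n^2 = 3 + 2/n + 7/n^2
As n -> infinity, all terms of the form c/n^k (k >= 1) tend to 0.
So numerator / n^2 -> 1 and denominator / n^2 -> 3.
Therefore lim a_n = 1/3.

1/3


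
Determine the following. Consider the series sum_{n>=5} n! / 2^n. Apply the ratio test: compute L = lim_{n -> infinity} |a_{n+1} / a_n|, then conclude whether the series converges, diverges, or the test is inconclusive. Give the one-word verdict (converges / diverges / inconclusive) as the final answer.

Let a_n denote the general term. Form the ratio a_{n+1}/a_n and simplify:
a_{n+1}/a_n = n/2 + 1/2
Take the limit as n -> infinity: L = infinity.
Since L = infinity > 1 (or L = infinity), the ratio test implies the series diverges.

diverges


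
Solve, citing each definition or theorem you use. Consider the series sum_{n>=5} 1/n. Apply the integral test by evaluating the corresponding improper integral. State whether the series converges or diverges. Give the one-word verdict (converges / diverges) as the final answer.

Let f(x) = 1/x. Then f is positive, continuous, and decreasing on [5, infinity), so the integral test applies.
Compute the improper integral int_{5}^infinity f(x) dx:
  antiderivative F(x) = log(x).
  As x -> infinity, log(x) -> infinity.
  So int = infinity - log(5) = infinity. By the integral test, the series diverges.

diverges


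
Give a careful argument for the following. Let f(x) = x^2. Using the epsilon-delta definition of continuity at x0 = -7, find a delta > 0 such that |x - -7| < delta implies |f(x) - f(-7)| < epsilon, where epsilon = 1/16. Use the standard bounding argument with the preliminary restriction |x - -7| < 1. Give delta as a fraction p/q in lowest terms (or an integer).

Factor: |x^2 - (-7)^2| = |x - -7| * |x + -7|.
Impose |x - -7| < 1 first. Then |x + -7| = |(x - -7) + 2*(-7)| <= |x - -7| + 2*|-7| < 1 + 14 = 15.
So |x^2 - (-7)^2| < delta * 15.
We need delta * 15 <= 1/16, i.e. delta <= 1/16/15 = 1/240.
Since 1/240 < 1, this is tighter than 1; take delta = 1/240.
So delta = 1/240 works.

1/240


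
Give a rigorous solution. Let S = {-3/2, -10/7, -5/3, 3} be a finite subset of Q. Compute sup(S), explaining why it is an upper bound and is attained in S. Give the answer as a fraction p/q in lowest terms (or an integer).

S is finite, so sup(S) = max(S).
Sorted decreasing:
3, -10/7, -3/2, -5/3
The extremum is 3.
For every x in S, x <= 3. And 3 is in S, so it is attained.
Therefore sup(S) = 3.

3


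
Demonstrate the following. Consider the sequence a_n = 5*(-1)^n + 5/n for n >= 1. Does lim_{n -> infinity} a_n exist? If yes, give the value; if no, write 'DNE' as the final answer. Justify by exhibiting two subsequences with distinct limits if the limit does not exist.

Examine the behaviour of a_n along subsequences.
a_{2k} = 5 + 5/(2k) -> 5. a_{2k+1} = -5 + 5/(2k+1) -> -5.
Since these two subsequential limits are 5 and -5, distinct, the full sequence cannot converge (a convergent sequence has all subsequences tending to the same limit). So lim a_n does not exist.

DNE


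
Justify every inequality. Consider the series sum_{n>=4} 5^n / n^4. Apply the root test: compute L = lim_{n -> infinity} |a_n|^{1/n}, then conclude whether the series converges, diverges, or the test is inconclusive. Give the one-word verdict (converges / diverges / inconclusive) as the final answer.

Let a_n denote the general term. Form |a_n|^(1/n) and simplify:
|a_n|^(1/n) = 5/n^(4/n)
Take the limit as n -> infinity: L = 5.
Since L = 5 > 1, the root test implies divergence.

diverges


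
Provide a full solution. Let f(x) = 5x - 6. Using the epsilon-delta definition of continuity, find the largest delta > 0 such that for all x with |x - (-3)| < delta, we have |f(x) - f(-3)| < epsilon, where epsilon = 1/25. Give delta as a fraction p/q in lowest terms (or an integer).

We compute f(-3) = 5*(-3) - 6 = -21.
|f(x) - f(-3)| = |5x - 6 - (-21)| = |5(x - (-3))| = 5|x - (-3)|.
We need 5|x - (-3)| < 1/25, i.e. |x - (-3)| < 1/25 / 5 = 1/125.
So any delta <= 1/125 works. Conversely, if delta > 1/125, then x = -3 + 1/125 satisfies |x - (-3)| = 1/125 < delta but |f(x) - f(-3)| = 5 * 1/125 = 1/25, which is not < 1/25; so no larger delta works.
Hence the largest such delta is 1/125.

1/125


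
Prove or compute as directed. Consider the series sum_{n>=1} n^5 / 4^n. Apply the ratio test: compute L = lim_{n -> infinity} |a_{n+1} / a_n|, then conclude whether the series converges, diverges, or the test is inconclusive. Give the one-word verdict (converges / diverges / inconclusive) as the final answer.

Let a_n denote the general term. Form the ratio a_{n+1}/a_n and simplify:
a_{n+1}/a_n = (n + 1)^5/(4*n^5)
Take the limit as n -> infinity: L = 1/4.
Since L = 1/4 < 1, the ratio test implies the series converges.

converges


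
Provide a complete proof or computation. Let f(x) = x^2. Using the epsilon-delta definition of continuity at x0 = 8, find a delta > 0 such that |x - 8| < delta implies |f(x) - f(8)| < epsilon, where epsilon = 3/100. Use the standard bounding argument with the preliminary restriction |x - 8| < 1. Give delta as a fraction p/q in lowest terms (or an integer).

Factor: |x^2 - (8)^2| = |x - 8| * |x + 8|.
Impose |x - 8| < 1 first. Then |x + 8| = |(x - 8) + 2*(8)| <= |x - 8| + 2*|8| < 1 + 16 = 17.
So |x^2 - (8)^2| < delta * 17.
We need delta * 17 <= 3/100, i.e. delta <= 3/100/17 = 3/1700.
Since 3/1700 < 1, this is tighter than 1; take delta = 3/1700.
So delta = 3/1700 works.

3/1700


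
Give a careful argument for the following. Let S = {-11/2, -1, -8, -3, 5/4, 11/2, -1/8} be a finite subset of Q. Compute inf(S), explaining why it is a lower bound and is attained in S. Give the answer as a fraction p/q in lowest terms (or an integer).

S is finite, so inf(S) = min(S).
Sorted increasing:
-8, -11/2, -3, -1, -1/8, 5/4, 11/2
The extremum is -8.
For every x in S, x >= -8. And -8 is in S, so it is attained.
Therefore inf(S) = -8.

-8


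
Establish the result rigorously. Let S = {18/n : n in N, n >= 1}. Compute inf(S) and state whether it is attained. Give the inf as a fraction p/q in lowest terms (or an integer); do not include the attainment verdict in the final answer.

Analysis:
- Values: 18, 9, 6, 9/2, ... strictly decreasing.
- The maximum is 18 (n=1); sup = 18 (attained).
- The set is bounded below by 0; 18/n -> 0 so 0 is the greatest lower bound.
- 0 is not in the set, so inf = 0 is not attained.
Conclusion: inf(S) = 0, not attained in S.

0


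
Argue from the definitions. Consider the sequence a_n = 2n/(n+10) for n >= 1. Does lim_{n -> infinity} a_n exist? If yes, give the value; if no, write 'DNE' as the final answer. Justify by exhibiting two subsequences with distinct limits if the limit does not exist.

Examine the behaviour of a_n along subsequences.
Even-n subsequence a_{2k} = 2(2k)/(2k+10) -> 2. Odd-n subsequence a_{2k+1} = 2(2k+1)/(2k+11) -> 2. Both tend to 2, which suggests the limit is 2; verify directly.
|a_n - 2| = |2n - 2(n+10)| / (n+10) = 20/(n+10) < 20/n for every n >= 1.
Given epsilon > 0, choose a positive integer N > 20/epsilon. Then for all n >= N, |a_n - 2| < 20/n <= 20/N < epsilon.
So by the definition of the limit, lim a_n exists and equals 2.

2


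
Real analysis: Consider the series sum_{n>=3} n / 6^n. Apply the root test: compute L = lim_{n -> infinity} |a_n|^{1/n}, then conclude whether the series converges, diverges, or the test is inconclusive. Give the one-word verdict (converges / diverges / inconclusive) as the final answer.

Let a_n denote the general term. Form |a_n|^(1/n) and simplify:
|a_n|^(1/n) = n^(1/n)/6
Take the limit as n -> infinity: L = 1/6.
Since L = 1/6 < 1, the root test implies convergence.

converges


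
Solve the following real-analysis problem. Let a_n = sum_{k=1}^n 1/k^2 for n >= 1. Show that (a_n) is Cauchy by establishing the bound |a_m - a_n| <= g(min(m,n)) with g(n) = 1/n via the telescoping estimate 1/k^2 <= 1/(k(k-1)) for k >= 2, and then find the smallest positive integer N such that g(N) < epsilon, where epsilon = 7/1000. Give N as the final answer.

For m > n >= 1: |a_m - a_n| = sum_{k=n+1}^m 1/k^2.
Use 1/k^2 <= 1/(k(k-1)) = 1/(k-1) - 1/k for k >= 2:
sum_{k=n+1}^m 1/k^2 <= sum_{k=n+1}^m (1/(k-1) - 1/k) = 1/n - 1/m <= 1/n.
By symmetry the same bound holds with n,m swapped, so |a_m - a_n| <= 1/min(m,n) = g(min(m,n)). Since g(n) -> 0, (a_n) is Cauchy.
Now solve g(N) < 7/1000: 1/N < 7/1000 <=> N > 1/(7/1000) = 1000/7.
The smallest integer strictly greater than 1000/7 is N = 143.
Check: g(143) = 1/143 < 7/1000; g(142) = 1/142 >= 7/1000. So N = 143.

143


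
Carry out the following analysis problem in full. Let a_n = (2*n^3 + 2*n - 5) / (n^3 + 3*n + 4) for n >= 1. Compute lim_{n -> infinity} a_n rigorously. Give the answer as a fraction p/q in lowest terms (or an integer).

Divide numerator and denominator by n^3, the highest power:
numerator / n^3 = 2 + 2/n^2 - 5/n^3
denominator / n^3 = 1 + 3/n^2 + 4/n^3
As n -> infinity, all terms of the form c/n^k (k >= 1) tend to 0.
So numerator / n^3 -> 2 and denominator / n^3 -> 1.
Therefore lim a_n = 2.

2


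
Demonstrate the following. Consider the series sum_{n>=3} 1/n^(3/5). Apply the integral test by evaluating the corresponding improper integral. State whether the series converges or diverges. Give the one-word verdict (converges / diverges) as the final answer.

Let f(x) = x^(-3/5). Then f is positive, continuous, and decreasing on [3, infinity), so the integral test applies.
Compute the improper integral int_{3}^infinity f(x) dx:
  antiderivative F(x) = 5*x^(2/5)/2.
  As x -> infinity, F(x) -> infinity (since p = 3/5 < 1).
  So the integral diverges. By the integral test, the series diverges.

diverges


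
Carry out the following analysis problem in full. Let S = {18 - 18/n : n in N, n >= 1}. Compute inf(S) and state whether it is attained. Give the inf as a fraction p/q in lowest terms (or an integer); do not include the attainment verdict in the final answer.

Analysis:
- Values: 0, 9, 12, 27/2, ... strictly increasing.
- Minimum is 0 (n=1); inf = 0 (attained).
- 18 - 18/n -> 18 from below; sup = 18, not attained.
Conclusion: inf(S) = 0, attained in S.

0


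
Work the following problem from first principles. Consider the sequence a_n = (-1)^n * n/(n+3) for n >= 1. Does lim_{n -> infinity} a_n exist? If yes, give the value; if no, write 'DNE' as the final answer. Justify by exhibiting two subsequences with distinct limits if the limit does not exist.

Examine the behaviour of a_n along subsequences.
a_{2k} = 2k/(2k+3) -> 1. a_{2k+1} = -(2k+1)/(2k+4) -> -1.
Since these two subsequential limits are 1 and -1, distinct, the full sequence cannot converge (a convergent sequence has all subsequences tending to the same limit). So lim a_n does not exist.

DNE


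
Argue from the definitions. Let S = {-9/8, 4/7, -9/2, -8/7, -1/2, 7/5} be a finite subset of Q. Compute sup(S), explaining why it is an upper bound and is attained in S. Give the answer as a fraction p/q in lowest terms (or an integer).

S is finite, so sup(S) = max(S).
Sorted decreasing:
7/5, 4/7, -1/2, -9/8, -8/7, -9/2
The extremum is 7/5.
For every x in S, x <= 7/5. And 7/5 is in S, so it is attained.
Therefore sup(S) = 7/5.

7/5


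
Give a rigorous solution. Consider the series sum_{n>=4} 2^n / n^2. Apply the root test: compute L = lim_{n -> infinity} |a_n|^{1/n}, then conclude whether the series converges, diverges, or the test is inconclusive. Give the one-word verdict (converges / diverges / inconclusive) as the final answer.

Let a_n denote the general term. Form |a_n|^(1/n) and simplify:
|a_n|^(1/n) = 2/n^(2/n)
Take the limit as n -> infinity: L = 2.
Since L = 2 > 1, the root test implies divergence.

diverges


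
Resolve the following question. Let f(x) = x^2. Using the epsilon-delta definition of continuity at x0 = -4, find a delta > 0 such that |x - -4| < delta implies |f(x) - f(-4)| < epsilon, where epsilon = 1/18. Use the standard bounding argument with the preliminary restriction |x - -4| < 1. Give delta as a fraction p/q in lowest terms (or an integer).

Factor: |x^2 - (-4)^2| = |x - -4| * |x + -4|.
Impose |x - -4| < 1 first. Then |x + -4| = |(x - -4) + 2*(-4)| <= |x - -4| + 2*|-4| < 1 + 8 = 9.
So |x^2 - (-4)^2| < delta * 9.
We need delta * 9 <= 1/18, i.e. delta <= 1/18/9 = 1/162.
Since 1/162 < 1, this is tighter than 1; take delta = 1/162.
So delta = 1/162 works.

1/162


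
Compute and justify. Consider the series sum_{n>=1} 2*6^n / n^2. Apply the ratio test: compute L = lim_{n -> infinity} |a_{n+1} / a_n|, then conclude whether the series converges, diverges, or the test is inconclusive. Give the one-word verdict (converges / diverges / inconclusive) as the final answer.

Let a_n denote the general term. Form the ratio a_{n+1}/a_n and simplify:
a_{n+1}/a_n = 6*n^2/(n + 1)^2
Take the limit as n -> infinity: L = 6.
Since L = 6 > 1 (or L = infinity), the ratio test implies the series diverges.

diverges


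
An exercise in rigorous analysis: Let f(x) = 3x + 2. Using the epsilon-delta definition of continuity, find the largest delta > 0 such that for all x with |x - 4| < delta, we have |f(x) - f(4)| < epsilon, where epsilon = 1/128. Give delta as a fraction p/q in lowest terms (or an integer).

We compute f(4) = 3*(4) + 2 = 14.
|f(x) - f(4)| = |3x + 2 - (14)| = |3(x - 4)| = 3|x - 4|.
We need 3|x - 4| < 1/128, i.e. |x - 4| < 1/128 / 3 = 1/384.
So any delta <= 1/384 works. Conversely, if delta > 1/384, then x = 4 + 1/384 satisfies |x - 4| = 1/384 < delta but |f(x) - f(4)| = 3 * 1/384 = 1/128, which is not < 1/128; so no larger delta works.
Hence the largest such delta is 1/384.

1/384


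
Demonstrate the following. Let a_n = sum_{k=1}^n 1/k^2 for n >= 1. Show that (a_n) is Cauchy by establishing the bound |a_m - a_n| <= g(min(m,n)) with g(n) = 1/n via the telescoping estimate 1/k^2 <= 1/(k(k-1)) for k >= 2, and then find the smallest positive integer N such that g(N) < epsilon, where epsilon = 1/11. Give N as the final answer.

For m > n >= 1: |a_m - a_n| = sum_{k=n+1}^m 1/k^2.
Use 1/k^2 <= 1/(k(k-1)) = 1/(k-1) - 1/k for k >= 2:
sum_{k=n+1}^m 1/k^2 <= sum_{k=n+1}^m (1/(k-1) - 1/k) = 1/n - 1/m <= 1/n.
By symmetry the same bound holds with n,m swapped, so |a_m - a_n| <= 1/min(m,n) = g(min(m,n)). Since g(n) -> 0, (a_n) is Cauchy.
Now solve g(N) < 1/11: 1/N < 1/11 <=> N > 1/(1/11) = 11.
The smallest integer strictly greater than 11 is N = 12.
Check: g(12) = 1/12 < 1/11; g(11) = 1/11 >= 1/11. So N = 12.

12


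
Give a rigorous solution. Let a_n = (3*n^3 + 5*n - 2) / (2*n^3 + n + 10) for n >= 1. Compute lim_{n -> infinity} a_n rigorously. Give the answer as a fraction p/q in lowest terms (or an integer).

Divide numerator and denominator by n^3, the highest power:
numerator / n^3 = 3 + 5/n^2 - 2/n^3
denominator / n^3 = 2 + n^(-2) + 10/n^3
As n -> infinity, all terms of the form c/n^k (k >= 1) tend to 0.
So numerator / n^3 -> 3 and denominator / n^3 -> 2.
Therefore lim a_n = 3/2.

3/2


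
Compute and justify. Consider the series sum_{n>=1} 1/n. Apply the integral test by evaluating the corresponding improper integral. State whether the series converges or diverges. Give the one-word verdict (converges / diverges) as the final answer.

Let f(x) = 1/x. Then f is positive, continuous, and decreasing on [1, infinity), so the integral test applies.
Compute the improper integral int_{1}^infinity f(x) dx:
  antiderivative F(x) = log(x).
  As x -> infinity, log(x) -> infinity.
  So int = infinity - log(1) = infinity. By the integral test, the series diverges.

diverges


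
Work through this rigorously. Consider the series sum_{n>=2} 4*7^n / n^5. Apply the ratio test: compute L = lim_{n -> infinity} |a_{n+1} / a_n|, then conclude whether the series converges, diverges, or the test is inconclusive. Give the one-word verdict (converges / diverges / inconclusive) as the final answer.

Let a_n denote the general term. Form the ratio a_{n+1}/a_n and simplify:
a_{n+1}/a_n = 7*n^5/(n + 1)^5
Take the limit as n -> infinity: L = 7.
Since L = 7 > 1 (or L = infinity), the ratio test implies the series diverges.

diverges


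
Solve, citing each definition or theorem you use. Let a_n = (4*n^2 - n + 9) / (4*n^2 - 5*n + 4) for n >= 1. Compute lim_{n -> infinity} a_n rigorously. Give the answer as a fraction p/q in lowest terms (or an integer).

Divide numerator and denominator by n^2, the highest power:
numerator / n^2 = 4 - 1/n + 9/n^2
denominator / n^2 = 4 - 5/n + 4/n^2
As n -> infinity, all terms of the form c/n^k (k >= 1) tend to 0.
So numerator / n^2 -> 4 and denominator / n^2 -> 4.
Therefore lim a_n = 1.

1


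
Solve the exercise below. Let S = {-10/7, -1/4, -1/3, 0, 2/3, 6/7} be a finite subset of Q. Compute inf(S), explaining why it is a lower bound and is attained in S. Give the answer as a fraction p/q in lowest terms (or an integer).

S is finite, so inf(S) = min(S).
Sorted increasing:
-10/7, -1/3, -1/4, 0, 2/3, 6/7
The extremum is -10/7.
For every x in S, x >= -10/7. And -10/7 is in S, so it is attained.
Therefore inf(S) = -10/7.

-10/7


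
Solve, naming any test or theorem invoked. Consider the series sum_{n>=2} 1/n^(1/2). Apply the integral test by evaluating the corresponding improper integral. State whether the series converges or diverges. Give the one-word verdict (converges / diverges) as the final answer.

Let f(x) = 1/sqrt(x). Then f is positive, continuous, and decreasing on [2, infinity), so the integral test applies.
Compute the improper integral int_{2}^infinity f(x) dx:
  antiderivative F(x) = 2*sqrt(x).
  As x -> infinity, F(x) -> infinity (since p = 1/2 < 1).
  So the integral diverges. By the integral test, the series diverges.

diverges


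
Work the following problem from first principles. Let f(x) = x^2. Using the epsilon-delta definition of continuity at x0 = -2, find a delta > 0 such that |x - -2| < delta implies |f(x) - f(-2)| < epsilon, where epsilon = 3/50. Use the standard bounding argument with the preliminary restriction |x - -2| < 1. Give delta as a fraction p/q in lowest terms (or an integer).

Factor: |x^2 - (-2)^2| = |x - -2| * |x + -2|.
Impose |x - -2| < 1 first. Then |x + -2| = |(x - -2) + 2*(-2)| <= |x - -2| + 2*|-2| < 1 + 4 = 5.
So |x^2 - (-2)^2| < delta * 5.
We need delta * 5 <= 3/50, i.e. delta <= 3/50/5 = 3/250.
Since 3/250 < 1, this is tighter than 1; take delta = 3/250.
So delta = 3/250 works.

3/250


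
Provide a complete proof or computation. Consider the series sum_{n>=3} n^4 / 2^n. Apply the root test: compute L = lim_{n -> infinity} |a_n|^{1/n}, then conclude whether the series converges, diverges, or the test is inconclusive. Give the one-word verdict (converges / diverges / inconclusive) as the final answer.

Let a_n denote the general term. Form |a_n|^(1/n) and simplify:
|a_n|^(1/n) = n^(4/n)/2
Take the limit as n -> infinity: L = 1/2.
Since L = 1/2 < 1, the root test implies convergence.

converges


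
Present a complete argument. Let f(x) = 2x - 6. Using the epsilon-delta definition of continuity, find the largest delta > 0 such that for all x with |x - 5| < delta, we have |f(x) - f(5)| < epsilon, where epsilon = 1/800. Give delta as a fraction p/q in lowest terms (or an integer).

We compute f(5) = 2*(5) - 6 = 4.
|f(x) - f(5)| = |2x - 6 - (4)| = |2(x - 5)| = 2|x - 5|.
We need 2|x - 5| < 1/800, i.e. |x - 5| < 1/800 / 2 = 1/1600.
So any delta <= 1/1600 works. Conversely, if delta > 1/1600, then x = 5 + 1/1600 satisfies |x - 5| = 1/1600 < delta but |f(x) - f(5)| = 2 * 1/1600 = 1/800, which is not < 1/800; so no larger delta works.
Hence the largest such delta is 1/1600.

1/1600


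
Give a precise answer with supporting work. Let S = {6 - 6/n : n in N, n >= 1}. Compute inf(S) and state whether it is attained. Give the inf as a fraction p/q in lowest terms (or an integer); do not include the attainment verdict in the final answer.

Analysis:
- Values: 0, 3, 4, 9/2, ... strictly increasing.
- Minimum is 0 (n=1); inf = 0 (attained).
- 6 - 6/n -> 6 from below; sup = 6, not attained.
Conclusion: inf(S) = 0, attained in S.

0


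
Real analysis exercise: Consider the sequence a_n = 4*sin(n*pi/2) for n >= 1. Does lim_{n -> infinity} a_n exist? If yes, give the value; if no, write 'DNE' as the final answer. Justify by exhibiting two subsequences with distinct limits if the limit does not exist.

Examine the behaviour of a_n along subsequences.
a_{4k+1} = 4*sin(pi/2 + 2k*pi) = 4 -> 4. a_{4k+3} = 4*sin(3pi/2 + 2k*pi) = -4 -> -4.
Since these two subsequential limits are 4 and -4, distinct, the full sequence cannot converge (a convergent sequence has all subsequences tending to the same limit). So lim a_n does not exist.

DNE


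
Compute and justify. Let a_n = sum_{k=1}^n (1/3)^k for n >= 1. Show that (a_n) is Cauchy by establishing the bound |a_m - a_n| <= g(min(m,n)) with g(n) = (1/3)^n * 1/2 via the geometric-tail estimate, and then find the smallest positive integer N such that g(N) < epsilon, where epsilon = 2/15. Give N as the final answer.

For m > n >= 1: |a_m - a_n| = sum_{k=n+1}^m (1/3)^k < sum_{k=n+1}^infinity (1/3)^k = (1/3)^(n+1) / (1 - 1/3) = (1/3)^n * (1/3) * (3/2) = (1/3)^n * 1/2.
So g(n) = (1/3)^n / 2. Since g(n) -> 0, (a_n) is Cauchy.
Now solve g(N) < 2/15: (1/3)^N / 2 < 2/15 <=> 3^N > 1 / (2 * 2/15) = 15/4.
Check powers of 3: 3^1 = 3 <= 15/4, 3^2 = 9 > 15/4.
So the smallest such N is 2. Check: g(2) = 1/(2 * 9) = 1/18 < 2/15.

2


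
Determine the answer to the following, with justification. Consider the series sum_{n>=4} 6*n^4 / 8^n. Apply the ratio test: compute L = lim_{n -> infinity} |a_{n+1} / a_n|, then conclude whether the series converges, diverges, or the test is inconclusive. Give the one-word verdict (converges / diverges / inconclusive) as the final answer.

Let a_n denote the general term. Form the ratio a_{n+1}/a_n and simplify:
a_{n+1}/a_n = (n + 1)^4/(8*n^4)
Take the limit as n -> infinity: L = 1/8.
Since L = 1/8 < 1, the ratio test implies the series converges.

converges


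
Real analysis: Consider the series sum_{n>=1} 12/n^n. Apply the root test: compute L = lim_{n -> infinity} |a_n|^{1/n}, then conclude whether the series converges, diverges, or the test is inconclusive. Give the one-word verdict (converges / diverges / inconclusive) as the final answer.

Let a_n denote the general term. Form |a_n|^(1/n) and simplify:
|a_n|^(1/n) = 12^(1/n)/n
Take the limit as n -> infinity: L = 0.
Since L = 0 < 1, the root test implies convergence.

converges


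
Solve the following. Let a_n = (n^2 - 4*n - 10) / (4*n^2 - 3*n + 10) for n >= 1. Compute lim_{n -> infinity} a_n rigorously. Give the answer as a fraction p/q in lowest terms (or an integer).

Divide numerator and denominator by n^2, the highest power:
numerator / n^2 = 1 - 4/n - 10/n^2
denominator / n^2 = 4 - 3/n + 10/n^2
As n -> infinity, all terms of the form c/n^k (k >= 1) tend to 0.
So numerator / n^2 -> 1 and denominator / n^2 -> 4.
Therefore lim a_n = 1/4.

1/4


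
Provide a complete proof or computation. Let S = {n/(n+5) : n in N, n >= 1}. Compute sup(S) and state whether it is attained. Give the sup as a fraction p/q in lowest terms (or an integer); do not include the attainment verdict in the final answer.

Analysis:
- Values: 1/6, 2/7, 3/8, 4/9, ... strictly increasing.
- Minimum is 1/6 (n=1); inf = 1/6 (attained).
- n/(n+5) = 1 - 5/(n+5) -> 1 from below as n -> infinity, and never equals 1.
- So sup = 1 (not attained).
Conclusion: sup(S) = 1, not attained in S.

1


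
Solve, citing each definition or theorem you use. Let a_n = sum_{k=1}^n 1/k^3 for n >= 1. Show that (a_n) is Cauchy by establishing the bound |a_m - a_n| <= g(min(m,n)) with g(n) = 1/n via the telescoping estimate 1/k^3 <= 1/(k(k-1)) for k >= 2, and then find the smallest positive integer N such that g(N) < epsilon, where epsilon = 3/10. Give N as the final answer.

For m > n >= 1: |a_m - a_n| = sum_{k=n+1}^m 1/k^3.
Use 1/k^3 <= 1/(k(k-1)) = 1/(k-1) - 1/k for k >= 2 (which holds since k^3 >= k^2 >= k(k-1) for k >= 2):
sum_{k=n+1}^m 1/k^3 <= sum_{k=n+1}^m (1/(k-1) - 1/k) = 1/n - 1/m <= 1/n.
By symmetry the same bound holds with n,m swapped, so |a_m - a_n| <= 1/min(m,n) = g(min(m,n)). Since g(n) -> 0, (a_n) is Cauchy.
Now solve g(N) < 3/10: 1/N < 3/10 <=> N > 1/(3/10) = 10/3.
The smallest integer strictly greater than 10/3 is N = 4.
Check: g(4) = 1/4 < 3/10; g(3) = 1/3 >= 3/10. So N = 4.

4


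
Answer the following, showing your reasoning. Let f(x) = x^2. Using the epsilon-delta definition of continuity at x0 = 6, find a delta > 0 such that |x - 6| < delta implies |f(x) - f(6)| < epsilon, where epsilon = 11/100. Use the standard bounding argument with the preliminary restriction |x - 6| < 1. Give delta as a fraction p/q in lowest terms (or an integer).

Factor: |x^2 - (6)^2| = |x - 6| * |x + 6|.
Impose |x - 6| < 1 first. Then |x + 6| = |(x - 6) + 2*(6)| <= |x - 6| + 2*|6| < 1 + 12 = 13.
So |x^2 - (6)^2| < delta * 13.
We need delta * 13 <= 11/100, i.e. delta <= 11/100/13 = 11/1300.
Since 11/1300 < 1, this is tighter than 1; take delta = 11/1300.
So delta = 11/1300 works.

11/1300


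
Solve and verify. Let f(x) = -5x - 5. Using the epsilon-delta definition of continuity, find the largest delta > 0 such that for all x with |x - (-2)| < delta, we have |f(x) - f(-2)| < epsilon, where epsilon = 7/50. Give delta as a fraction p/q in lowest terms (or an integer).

We compute f(-2) = -5*(-2) - 5 = 5.
|f(x) - f(-2)| = |-5x - 5 - (5)| = |-5(x - (-2))| = 5|x - (-2)|.
We need 5|x - (-2)| < 7/50, i.e. |x - (-2)| < 7/50 / 5 = 7/250.
So any delta <= 7/250 works. Conversely, if delta > 7/250, then x = -2 + 7/250 satisfies |x - (-2)| = 7/250 < delta but |f(x) - f(-2)| = 5 * 7/250 = 7/50, which is not < 7/50; so no larger delta works.
Hence the largest such delta is 7/250.

7/250


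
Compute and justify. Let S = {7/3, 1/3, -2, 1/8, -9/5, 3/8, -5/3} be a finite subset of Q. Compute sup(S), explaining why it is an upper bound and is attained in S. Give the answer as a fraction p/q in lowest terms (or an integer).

S is finite, so sup(S) = max(S).
Sorted decreasing:
7/3, 3/8, 1/3, 1/8, -5/3, -9/5, -2
The extremum is 7/3.
For every x in S, x <= 7/3. And 7/3 is in S, so it is attained.
Therefore sup(S) = 7/3.

7/3


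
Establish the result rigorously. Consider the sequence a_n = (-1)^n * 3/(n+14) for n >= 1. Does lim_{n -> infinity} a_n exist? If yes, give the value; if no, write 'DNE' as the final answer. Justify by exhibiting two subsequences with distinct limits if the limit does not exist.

Examine the behaviour of a_n along subsequences.
Even-n subsequence a_{2k} = 3/(2k+14) -> 0. Odd-n subsequence a_{2k+1} = -3/(2k+15) -> 0. Both tend to 0, which suggests the limit is 0; verify directly.
|a_n - 0| = 3/(n+14) < 3/n for every n >= 1.
Given epsilon > 0, choose a positive integer N > 3/epsilon. Then for all n >= N, |a_n| < 3/n <= 3/N < epsilon.
So by the definition of the limit, lim a_n exists and equals 0.

0


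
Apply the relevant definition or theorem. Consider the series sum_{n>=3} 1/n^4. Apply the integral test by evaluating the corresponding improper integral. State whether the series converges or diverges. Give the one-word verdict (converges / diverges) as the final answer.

Let f(x) = x^(-4). Then f is positive, continuous, and decreasing on [3, infinity), so the integral test applies.
Compute the improper integral int_{3}^infinity f(x) dx:
  antiderivative F(x) = -1/(3*x^3).
  As x -> infinity, F(x) -> 0 (since p = 4 > 1).
  So int = F(infinity) - F(3) = 0 - (-1/81) = 1/81.
  Finite, so by the integral test, the series converges.

converges


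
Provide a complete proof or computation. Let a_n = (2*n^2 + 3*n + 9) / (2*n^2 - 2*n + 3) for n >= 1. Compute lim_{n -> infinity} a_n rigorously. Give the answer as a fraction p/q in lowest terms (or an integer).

Divide numerator and denominator by n^2, the highest power:
numerator / n^2 = 2 + 3/n + 9/n^2
denominator / n^2 = 2 - 2/n + 3/n^2
As n -> infinity, all terms of the form c/n^k (k >= 1) tend to 0.
So numerator / n^2 -> 2 and denominator / n^2 -> 2.
Therefore lim a_n = 1.

1


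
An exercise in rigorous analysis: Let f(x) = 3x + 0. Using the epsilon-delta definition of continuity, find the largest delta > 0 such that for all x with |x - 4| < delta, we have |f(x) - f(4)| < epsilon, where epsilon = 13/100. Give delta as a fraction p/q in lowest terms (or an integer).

We compute f(4) = 3*(4) + 0 = 12.
|f(x) - f(4)| = |3x + 0 - (12)| = |3(x - 4)| = 3|x - 4|.
We need 3|x - 4| < 13/100, i.e. |x - 4| < 13/100 / 3 = 13/300.
So any delta <= 13/300 works. Conversely, if delta > 13/300, then x = 4 + 13/300 satisfies |x - 4| = 13/300 < delta but |f(x) - f(4)| = 3 * 13/300 = 13/100, which is not < 13/100; so no larger delta works.
Hence the largest such delta is 13/300.

13/300


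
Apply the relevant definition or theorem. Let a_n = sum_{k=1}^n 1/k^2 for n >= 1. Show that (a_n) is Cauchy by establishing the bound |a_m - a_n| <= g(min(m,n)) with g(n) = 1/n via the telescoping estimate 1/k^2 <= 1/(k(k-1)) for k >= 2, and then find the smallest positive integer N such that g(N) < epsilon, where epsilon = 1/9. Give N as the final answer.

For m > n >= 1: |a_m - a_n| = sum_{k=n+1}^m 1/k^2.
Use 1/k^2 <= 1/(k(k-1)) = 1/(k-1) - 1/k for k >= 2:
sum_{k=n+1}^m 1/k^2 <= sum_{k=n+1}^m (1/(k-1) - 1/k) = 1/n - 1/m <= 1/n.
By symmetry the same bound holds with n,m swapped, so |a_m - a_n| <= 1/min(m,n) = g(min(m,n)). Since g(n) -> 0, (a_n) is Cauchy.
Now solve g(N) < 1/9: 1/N < 1/9 <=> N > 1/(1/9) = 9.
The smallest integer strictly greater than 9 is N = 10.
Check: g(10) = 1/10 < 1/9; g(9) = 1/9 >= 1/9. So N = 10.

10
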